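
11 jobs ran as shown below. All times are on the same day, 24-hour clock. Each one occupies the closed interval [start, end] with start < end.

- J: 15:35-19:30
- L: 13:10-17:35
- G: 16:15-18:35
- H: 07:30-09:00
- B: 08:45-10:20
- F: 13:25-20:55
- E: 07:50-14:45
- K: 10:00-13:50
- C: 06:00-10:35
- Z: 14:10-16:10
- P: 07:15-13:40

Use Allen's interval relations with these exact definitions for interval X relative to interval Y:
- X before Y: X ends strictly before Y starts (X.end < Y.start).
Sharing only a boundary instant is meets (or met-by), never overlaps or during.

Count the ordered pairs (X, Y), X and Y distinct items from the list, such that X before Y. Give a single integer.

25

Checking all 110 ordered pairs for relation 'before'; matching pairs in alphabetical order:
(B, F): B before F ✓
(B, G): B before G ✓
(B, J): B before J ✓
(B, L): B before L ✓
(B, Z): B before Z ✓
(C, F): C before F ✓
(C, G): C before G ✓
(C, J): C before J ✓
(C, L): C before L ✓
(C, Z): C before Z ✓
(E, G): E before G ✓
(E, J): E before J ✓
(H, F): H before F ✓
(H, G): H before G ✓
(H, J): H before J ✓
(H, K): H before K ✓
(H, L): H before L ✓
(H, Z): H before Z ✓
(K, G): K before G ✓
(K, J): K before J ✓
(K, Z): K before Z ✓
(P, G): P before G ✓
(P, J): P before J ✓
(P, Z): P before Z ✓
... plus 1 further pairs not listed.
Count: 25.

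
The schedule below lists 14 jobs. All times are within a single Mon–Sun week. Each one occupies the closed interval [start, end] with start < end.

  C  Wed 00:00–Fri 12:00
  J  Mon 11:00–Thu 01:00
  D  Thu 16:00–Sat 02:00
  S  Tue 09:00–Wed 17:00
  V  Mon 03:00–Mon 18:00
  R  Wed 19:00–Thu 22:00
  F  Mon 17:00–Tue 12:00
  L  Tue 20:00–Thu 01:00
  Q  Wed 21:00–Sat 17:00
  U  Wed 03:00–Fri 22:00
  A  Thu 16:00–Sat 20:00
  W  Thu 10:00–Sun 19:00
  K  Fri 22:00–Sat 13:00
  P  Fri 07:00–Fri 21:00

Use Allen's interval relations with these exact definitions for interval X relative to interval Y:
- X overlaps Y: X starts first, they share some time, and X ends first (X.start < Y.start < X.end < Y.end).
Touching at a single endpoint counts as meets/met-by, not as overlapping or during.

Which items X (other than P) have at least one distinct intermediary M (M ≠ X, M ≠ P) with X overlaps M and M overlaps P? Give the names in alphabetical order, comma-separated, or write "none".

Target P = [Fri 07:00, Fri 21:00].
Intermediaries M with M overlaps P: C.
Via C — items with X overlaps C: J, L, S.
Union: J, L, S.

J, L, S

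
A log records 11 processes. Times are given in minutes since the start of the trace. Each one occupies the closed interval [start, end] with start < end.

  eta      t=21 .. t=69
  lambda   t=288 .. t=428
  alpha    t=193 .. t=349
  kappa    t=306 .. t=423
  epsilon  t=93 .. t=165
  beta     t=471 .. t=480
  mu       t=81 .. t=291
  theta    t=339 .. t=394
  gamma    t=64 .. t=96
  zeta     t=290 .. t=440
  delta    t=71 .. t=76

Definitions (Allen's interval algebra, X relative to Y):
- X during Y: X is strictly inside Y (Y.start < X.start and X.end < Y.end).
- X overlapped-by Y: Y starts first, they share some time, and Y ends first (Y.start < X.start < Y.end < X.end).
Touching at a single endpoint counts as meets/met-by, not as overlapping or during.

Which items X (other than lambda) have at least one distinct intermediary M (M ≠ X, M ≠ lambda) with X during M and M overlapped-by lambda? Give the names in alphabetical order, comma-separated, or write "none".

kappa, theta

Target lambda = [t=288, t=428].
Intermediaries M with M overlapped-by lambda: zeta.
Via zeta — items with X during zeta: kappa, theta.
Union: kappa, theta.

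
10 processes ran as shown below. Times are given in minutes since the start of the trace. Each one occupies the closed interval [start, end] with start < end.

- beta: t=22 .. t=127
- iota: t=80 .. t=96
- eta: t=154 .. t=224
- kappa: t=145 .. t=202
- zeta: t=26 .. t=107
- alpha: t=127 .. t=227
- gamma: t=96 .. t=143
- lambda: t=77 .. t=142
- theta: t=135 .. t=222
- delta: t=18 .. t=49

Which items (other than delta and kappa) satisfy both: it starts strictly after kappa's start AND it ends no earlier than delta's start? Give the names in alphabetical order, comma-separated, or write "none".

Conditions: its start is strictly after kappa's start (X.start > t=145) AND its end is no earlier than delta's start (X.end >= t=18).
alpha: start t=127 > t=145? ✗; end t=227 >= t=18? ✓ → no.
beta: start t=22 > t=145? ✗; end t=127 >= t=18? ✓ → no.
eta: start t=154 > t=145? ✓; end t=224 >= t=18? ✓ → yes.
gamma: start t=96 > t=145? ✗; end t=143 >= t=18? ✓ → no.
iota: start t=80 > t=145? ✗; end t=96 >= t=18? ✓ → no.
lambda: start t=77 > t=145? ✗; end t=142 >= t=18? ✓ → no.
theta: start t=135 > t=145? ✗; end t=222 >= t=18? ✓ → no.
zeta: start t=26 > t=145? ✗; end t=107 >= t=18? ✓ → no.
Result: eta.

eta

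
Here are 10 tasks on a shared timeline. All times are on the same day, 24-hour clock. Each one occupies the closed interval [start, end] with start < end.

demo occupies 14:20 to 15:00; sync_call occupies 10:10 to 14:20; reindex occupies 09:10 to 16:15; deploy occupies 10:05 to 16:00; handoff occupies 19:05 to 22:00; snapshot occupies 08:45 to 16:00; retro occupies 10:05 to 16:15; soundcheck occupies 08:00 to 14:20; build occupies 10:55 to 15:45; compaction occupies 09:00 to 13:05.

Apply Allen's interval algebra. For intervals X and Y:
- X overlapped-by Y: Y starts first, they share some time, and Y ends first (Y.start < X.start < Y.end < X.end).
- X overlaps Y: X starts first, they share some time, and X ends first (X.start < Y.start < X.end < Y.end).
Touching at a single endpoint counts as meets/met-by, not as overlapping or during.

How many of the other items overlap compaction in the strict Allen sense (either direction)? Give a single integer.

Target compaction = [09:00, 13:05].
build [10:55, 15:45] → overlapped-by → counts.
demo [14:20, 15:00] → after → no.
deploy [10:05, 16:00] → overlapped-by → counts.
handoff [19:05, 22:00] → after → no.
reindex [09:10, 16:15] → overlapped-by → counts.
retro [10:05, 16:15] → overlapped-by → counts.
snapshot [08:45, 16:00] → contains → no.
soundcheck [08:00, 14:20] → contains → no.
sync_call [10:10, 14:20] → overlapped-by → counts.
Total: 5.

5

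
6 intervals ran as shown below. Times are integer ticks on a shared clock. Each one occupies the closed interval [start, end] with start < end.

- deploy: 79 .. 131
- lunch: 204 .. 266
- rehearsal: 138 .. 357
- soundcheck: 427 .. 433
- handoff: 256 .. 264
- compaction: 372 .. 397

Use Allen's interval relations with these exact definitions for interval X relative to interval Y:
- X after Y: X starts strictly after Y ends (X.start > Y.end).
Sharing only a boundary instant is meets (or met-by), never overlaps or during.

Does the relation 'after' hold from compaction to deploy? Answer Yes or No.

compaction = [372, 397], deploy = [79, 131].
Actual relation of compaction to deploy: after.
Asked whether 'after' holds → Yes.

Yes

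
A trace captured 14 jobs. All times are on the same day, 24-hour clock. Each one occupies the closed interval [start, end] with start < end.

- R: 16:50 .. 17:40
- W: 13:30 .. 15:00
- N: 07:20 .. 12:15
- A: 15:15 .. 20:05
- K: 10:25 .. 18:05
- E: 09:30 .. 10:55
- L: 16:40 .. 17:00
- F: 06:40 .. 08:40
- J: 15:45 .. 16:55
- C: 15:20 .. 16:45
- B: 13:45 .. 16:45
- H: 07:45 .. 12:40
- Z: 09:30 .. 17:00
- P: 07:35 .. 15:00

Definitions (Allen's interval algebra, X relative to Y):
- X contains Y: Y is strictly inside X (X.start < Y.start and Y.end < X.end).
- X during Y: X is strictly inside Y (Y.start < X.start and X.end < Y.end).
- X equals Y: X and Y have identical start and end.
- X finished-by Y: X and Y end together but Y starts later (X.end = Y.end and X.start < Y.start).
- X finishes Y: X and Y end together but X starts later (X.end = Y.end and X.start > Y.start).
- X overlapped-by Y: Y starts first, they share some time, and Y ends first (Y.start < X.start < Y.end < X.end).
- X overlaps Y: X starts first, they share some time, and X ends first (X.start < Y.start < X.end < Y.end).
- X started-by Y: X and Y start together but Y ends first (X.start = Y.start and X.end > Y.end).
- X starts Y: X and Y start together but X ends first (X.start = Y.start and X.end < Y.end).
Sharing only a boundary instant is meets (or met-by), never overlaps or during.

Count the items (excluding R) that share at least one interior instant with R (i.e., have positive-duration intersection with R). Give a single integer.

Target R = [16:50, 17:40].
A [15:15, 20:05] → contains → counts.
B [13:45, 16:45] → before → no.
C [15:20, 16:45] → before → no.
E [09:30, 10:55] → before → no.
F [06:40, 08:40] → before → no.
H [07:45, 12:40] → before → no.
J [15:45, 16:55] → overlaps → counts.
K [10:25, 18:05] → contains → counts.
L [16:40, 17:00] → overlaps → counts.
N [07:20, 12:15] → before → no.
P [07:35, 15:00] → before → no.
W [13:30, 15:00] → before → no.
Z [09:30, 17:00] → overlaps → counts.
Total: 5.

5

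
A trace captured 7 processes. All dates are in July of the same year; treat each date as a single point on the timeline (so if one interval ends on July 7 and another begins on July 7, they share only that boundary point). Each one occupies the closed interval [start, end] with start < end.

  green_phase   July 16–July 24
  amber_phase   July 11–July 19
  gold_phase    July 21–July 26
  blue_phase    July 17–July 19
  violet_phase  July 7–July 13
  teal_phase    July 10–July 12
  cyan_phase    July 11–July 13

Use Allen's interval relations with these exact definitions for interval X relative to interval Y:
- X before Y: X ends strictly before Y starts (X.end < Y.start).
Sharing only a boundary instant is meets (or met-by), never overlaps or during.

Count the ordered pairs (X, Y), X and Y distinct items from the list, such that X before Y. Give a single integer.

11

Checking all 42 ordered pairs for relation 'before'; matching pairs in alphabetical order:
(amber_phase, gold_phase): amber_phase before gold_phase ✓
(blue_phase, gold_phase): blue_phase before gold_phase ✓
(cyan_phase, blue_phase): cyan_phase before blue_phase ✓
(cyan_phase, gold_phase): cyan_phase before gold_phase ✓
(cyan_phase, green_phase): cyan_phase before green_phase ✓
(teal_phase, blue_phase): teal_phase before blue_phase ✓
(teal_phase, gold_phase): teal_phase before gold_phase ✓
(teal_phase, green_phase): teal_phase before green_phase ✓
(violet_phase, blue_phase): violet_phase before blue_phase ✓
(violet_phase, gold_phase): violet_phase before gold_phase ✓
(violet_phase, green_phase): violet_phase before green_phase ✓
Count: 11.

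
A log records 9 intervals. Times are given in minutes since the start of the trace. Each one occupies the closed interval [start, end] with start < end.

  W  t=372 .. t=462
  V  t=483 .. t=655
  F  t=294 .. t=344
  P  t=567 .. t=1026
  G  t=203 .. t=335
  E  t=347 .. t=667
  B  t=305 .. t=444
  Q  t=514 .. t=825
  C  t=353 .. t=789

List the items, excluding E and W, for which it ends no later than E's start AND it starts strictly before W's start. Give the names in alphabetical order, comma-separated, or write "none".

F, G

Conditions: its end is no later than E's start (X.end <= t=347) AND its start is strictly before W's start (X.start < t=372).
B: end t=444 <= t=347? ✗; start t=305 < t=372? ✓ → no.
C: end t=789 <= t=347? ✗; start t=353 < t=372? ✓ → no.
F: end t=344 <= t=347? ✓; start t=294 < t=372? ✓ → yes.
G: end t=335 <= t=347? ✓; start t=203 < t=372? ✓ → yes.
P: end t=1026 <= t=347? ✗; start t=567 < t=372? ✗ → no.
Q: end t=825 <= t=347? ✗; start t=514 < t=372? ✗ → no.
V: end t=655 <= t=347? ✗; start t=483 < t=372? ✗ → no.
Result: F, G.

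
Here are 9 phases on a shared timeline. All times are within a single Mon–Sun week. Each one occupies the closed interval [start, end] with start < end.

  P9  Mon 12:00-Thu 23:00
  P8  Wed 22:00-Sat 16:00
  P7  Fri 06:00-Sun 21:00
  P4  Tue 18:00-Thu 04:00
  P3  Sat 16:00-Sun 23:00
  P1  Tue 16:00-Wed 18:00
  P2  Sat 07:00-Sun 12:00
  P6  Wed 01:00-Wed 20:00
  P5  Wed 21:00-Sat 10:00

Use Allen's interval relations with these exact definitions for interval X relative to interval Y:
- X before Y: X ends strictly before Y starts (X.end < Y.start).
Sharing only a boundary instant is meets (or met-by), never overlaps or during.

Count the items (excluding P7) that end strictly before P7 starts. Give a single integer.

4

Target P7 = [Fri 06:00, Sun 21:00].
P1 [Tue 16:00, Wed 18:00] → before → counts.
P2 [Sat 07:00, Sun 12:00] → during → no.
P3 [Sat 16:00, Sun 23:00] → overlapped-by → no.
P4 [Tue 18:00, Thu 04:00] → before → counts.
P5 [Wed 21:00, Sat 10:00] → overlaps → no.
P6 [Wed 01:00, Wed 20:00] → before → counts.
P8 [Wed 22:00, Sat 16:00] → overlaps → no.
P9 [Mon 12:00, Thu 23:00] → before → counts.
Total: 4.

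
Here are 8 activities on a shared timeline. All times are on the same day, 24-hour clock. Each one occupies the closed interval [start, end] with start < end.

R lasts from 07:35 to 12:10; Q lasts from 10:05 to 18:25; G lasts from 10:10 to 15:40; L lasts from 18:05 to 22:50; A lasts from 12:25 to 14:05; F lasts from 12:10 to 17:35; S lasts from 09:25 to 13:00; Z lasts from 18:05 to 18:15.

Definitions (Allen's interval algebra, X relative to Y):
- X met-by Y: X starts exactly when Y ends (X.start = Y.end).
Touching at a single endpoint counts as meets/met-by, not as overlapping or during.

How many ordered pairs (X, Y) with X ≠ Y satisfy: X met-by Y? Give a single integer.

Checking all 56 ordered pairs for relation 'met-by'; matching pairs in alphabetical order:
(F, R): F met-by R ✓
Count: 1.

1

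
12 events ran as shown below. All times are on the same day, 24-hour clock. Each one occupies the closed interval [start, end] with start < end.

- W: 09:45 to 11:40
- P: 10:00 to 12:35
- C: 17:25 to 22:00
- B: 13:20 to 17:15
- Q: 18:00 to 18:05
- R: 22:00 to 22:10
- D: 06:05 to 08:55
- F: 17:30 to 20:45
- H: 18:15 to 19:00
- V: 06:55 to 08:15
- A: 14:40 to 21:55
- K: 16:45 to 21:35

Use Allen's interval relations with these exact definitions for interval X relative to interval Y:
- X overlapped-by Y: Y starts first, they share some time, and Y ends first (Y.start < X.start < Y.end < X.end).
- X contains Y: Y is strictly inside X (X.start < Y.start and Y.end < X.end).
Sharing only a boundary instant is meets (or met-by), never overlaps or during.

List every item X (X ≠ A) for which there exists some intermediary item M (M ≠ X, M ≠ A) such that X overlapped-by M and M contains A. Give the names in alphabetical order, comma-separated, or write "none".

none

Target A = [14:40, 21:55].
Intermediaries M with M contains A: none.
Union: none.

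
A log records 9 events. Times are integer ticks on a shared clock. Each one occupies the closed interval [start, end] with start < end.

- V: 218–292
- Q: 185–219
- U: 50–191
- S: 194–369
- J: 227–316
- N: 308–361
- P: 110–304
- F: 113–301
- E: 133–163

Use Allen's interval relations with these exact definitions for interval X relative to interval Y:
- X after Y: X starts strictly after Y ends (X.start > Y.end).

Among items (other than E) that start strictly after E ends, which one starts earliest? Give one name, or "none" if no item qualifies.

Target E = [133, 163].
F [113, 301] → contains → excluded.
J [227, 316] → after → candidate.
N [308, 361] → after → candidate.
P [110, 304] → contains → excluded.
Q [185, 219] → after → candidate.
S [194, 369] → after → candidate.
U [50, 191] → contains → excluded.
V [218, 292] → after → candidate.
Among candidates, earliest start is 185 → Q.

Q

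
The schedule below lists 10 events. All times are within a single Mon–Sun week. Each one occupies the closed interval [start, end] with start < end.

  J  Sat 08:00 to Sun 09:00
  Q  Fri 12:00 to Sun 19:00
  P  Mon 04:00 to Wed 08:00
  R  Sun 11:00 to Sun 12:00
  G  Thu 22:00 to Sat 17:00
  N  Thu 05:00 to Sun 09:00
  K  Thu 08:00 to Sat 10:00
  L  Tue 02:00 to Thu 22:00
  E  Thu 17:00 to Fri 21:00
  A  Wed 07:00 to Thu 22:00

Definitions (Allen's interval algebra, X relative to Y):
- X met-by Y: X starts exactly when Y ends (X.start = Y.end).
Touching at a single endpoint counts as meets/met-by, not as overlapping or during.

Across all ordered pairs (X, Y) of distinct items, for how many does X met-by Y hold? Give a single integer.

Checking all 90 ordered pairs for relation 'met-by'; matching pairs in alphabetical order:
(G, A): G met-by A ✓
(G, L): G met-by L ✓
Count: 2.

2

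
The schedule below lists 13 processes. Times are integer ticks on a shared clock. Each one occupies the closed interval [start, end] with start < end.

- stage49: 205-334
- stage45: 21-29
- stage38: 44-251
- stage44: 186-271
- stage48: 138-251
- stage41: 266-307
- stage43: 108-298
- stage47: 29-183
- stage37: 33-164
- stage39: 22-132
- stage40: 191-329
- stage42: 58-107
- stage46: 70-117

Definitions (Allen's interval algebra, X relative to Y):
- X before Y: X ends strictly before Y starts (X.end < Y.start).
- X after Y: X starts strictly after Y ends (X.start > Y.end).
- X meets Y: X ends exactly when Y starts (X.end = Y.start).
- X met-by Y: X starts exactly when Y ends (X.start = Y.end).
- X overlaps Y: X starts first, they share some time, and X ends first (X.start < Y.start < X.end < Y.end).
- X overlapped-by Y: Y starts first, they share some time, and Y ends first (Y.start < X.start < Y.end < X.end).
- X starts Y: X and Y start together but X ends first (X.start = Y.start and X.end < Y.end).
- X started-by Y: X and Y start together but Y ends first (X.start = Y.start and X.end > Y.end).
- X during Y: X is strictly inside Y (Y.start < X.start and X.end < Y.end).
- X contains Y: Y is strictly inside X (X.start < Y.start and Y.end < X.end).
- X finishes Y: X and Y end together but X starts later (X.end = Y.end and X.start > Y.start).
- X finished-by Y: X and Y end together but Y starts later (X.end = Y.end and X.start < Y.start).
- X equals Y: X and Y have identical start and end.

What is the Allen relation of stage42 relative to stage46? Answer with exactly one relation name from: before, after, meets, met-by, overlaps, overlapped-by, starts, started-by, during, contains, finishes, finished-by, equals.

overlaps

stage42 = [58, 107]; stage46 = [70, 117].
Compare endpoints: stage42.start < stage46.start, stage42.start < stage46.end, stage42.end > stage46.start, stage42.end < stage46.end.
That pattern is 'overlaps'.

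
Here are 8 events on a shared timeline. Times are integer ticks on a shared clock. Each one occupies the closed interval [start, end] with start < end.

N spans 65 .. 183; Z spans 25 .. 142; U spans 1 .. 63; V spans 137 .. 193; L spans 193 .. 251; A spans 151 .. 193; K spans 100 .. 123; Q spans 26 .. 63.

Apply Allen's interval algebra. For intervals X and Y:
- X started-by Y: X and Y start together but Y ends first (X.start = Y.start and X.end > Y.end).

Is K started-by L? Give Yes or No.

No

K = [100, 123], L = [193, 251].
Actual relation of K to L: before.
Asked whether 'started-by' holds → No.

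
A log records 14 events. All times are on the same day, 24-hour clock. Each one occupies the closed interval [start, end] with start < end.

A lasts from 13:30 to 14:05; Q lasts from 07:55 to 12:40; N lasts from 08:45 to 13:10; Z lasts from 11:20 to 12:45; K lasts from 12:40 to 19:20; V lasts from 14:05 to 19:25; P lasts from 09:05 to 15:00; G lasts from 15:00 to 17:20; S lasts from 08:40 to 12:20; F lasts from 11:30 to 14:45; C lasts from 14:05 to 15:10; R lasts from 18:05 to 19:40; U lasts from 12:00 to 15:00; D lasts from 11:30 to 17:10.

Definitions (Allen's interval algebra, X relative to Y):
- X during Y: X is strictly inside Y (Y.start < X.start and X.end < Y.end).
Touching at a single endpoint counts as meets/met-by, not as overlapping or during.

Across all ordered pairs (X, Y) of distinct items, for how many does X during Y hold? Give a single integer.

14

Checking all 182 ordered pairs for relation 'during'; matching pairs in alphabetical order:
(A, D): A during D ✓
(A, F): A during F ✓
(A, K): A during K ✓
(A, P): A during P ✓
(A, U): A during U ✓
(C, D): C during D ✓
(C, K): C during K ✓
(F, P): F during P ✓
(G, K): G during K ✓
(G, V): G during V ✓
(S, Q): S during Q ✓
(U, D): U during D ✓
(Z, N): Z during N ✓
(Z, P): Z during P ✓
Count: 14.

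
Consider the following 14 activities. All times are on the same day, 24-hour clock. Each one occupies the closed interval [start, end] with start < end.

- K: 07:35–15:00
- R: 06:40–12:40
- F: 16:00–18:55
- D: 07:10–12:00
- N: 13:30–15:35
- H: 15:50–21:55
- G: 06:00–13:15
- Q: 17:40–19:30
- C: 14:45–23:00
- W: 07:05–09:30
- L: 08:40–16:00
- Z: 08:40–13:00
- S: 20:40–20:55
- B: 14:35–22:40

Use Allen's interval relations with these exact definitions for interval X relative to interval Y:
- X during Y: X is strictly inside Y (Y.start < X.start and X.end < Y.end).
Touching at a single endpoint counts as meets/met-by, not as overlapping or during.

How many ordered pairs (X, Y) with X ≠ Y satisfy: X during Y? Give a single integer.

Checking all 182 ordered pairs for relation 'during'; matching pairs in alphabetical order:
(D, G): D during G ✓
(D, R): D during R ✓
(F, B): F during B ✓
(F, C): F during C ✓
(F, H): F during H ✓
(H, B): H during B ✓
(H, C): H during C ✓
(N, L): N during L ✓
(Q, B): Q during B ✓
(Q, C): Q during C ✓
(Q, H): Q during H ✓
(R, G): R during G ✓
(S, B): S during B ✓
(S, C): S during C ✓
(S, H): S during H ✓
(W, G): W during G ✓
(W, R): W during R ✓
(Z, G): Z during G ✓
(Z, K): Z during K ✓
Count: 19.

19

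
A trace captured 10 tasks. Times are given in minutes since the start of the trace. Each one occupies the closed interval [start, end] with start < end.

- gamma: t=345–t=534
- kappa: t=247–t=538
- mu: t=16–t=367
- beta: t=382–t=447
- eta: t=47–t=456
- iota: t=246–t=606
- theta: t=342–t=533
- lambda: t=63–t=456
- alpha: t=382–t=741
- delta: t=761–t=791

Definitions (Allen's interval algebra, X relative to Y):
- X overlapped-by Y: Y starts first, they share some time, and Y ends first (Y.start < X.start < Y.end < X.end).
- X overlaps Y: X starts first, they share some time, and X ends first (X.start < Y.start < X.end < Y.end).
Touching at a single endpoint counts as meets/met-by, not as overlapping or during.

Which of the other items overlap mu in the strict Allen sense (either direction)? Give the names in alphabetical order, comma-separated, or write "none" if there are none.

Target mu = [t=16, t=367].
alpha [t=382, t=741] → after → no.
beta [t=382, t=447] → after → no.
delta [t=761, t=791] → after → no.
eta [t=47, t=456] → overlapped-by → yes.
gamma [t=345, t=534] → overlapped-by → yes.
iota [t=246, t=606] → overlapped-by → yes.
kappa [t=247, t=538] → overlapped-by → yes.
lambda [t=63, t=456] → overlapped-by → yes.
theta [t=342, t=533] → overlapped-by → yes.
Result: eta, gamma, iota, kappa, lambda, theta.

eta, gamma, iota, kappa, lambda, theta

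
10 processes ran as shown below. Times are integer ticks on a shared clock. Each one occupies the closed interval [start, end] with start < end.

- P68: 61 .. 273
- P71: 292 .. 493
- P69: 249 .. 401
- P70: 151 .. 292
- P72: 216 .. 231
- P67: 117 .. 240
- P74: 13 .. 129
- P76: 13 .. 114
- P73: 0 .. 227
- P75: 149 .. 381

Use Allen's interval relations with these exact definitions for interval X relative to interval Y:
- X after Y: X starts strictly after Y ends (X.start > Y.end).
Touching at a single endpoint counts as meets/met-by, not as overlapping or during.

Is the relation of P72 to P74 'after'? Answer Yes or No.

P72 = [216, 231], P74 = [13, 129].
Actual relation of P72 to P74: after.
Asked whether 'after' holds → Yes.

Yes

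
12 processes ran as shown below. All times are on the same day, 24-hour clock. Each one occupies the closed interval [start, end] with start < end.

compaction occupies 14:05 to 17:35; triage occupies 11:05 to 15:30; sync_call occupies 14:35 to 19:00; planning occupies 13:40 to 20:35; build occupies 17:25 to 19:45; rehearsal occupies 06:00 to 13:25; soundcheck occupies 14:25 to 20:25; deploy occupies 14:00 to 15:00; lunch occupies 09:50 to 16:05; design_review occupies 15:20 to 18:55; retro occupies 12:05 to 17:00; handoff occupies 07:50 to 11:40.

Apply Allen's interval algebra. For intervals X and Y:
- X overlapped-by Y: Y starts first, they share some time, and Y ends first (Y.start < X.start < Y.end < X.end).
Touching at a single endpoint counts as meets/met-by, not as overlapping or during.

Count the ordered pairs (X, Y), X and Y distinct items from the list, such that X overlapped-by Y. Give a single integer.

Checking all 132 ordered pairs for relation 'overlapped-by'; matching pairs in alphabetical order:
(build, compaction): build overlapped-by compaction ✓
(build, design_review): build overlapped-by design_review ✓
(build, sync_call): build overlapped-by sync_call ✓
(compaction, deploy): compaction overlapped-by deploy ✓
(compaction, lunch): compaction overlapped-by lunch ✓
(compaction, retro): compaction overlapped-by retro ✓
(compaction, triage): compaction overlapped-by triage ✓
(design_review, compaction): design_review overlapped-by compaction ✓
(design_review, lunch): design_review overlapped-by lunch ✓
(design_review, retro): design_review overlapped-by retro ✓
(design_review, triage): design_review overlapped-by triage ✓
(lunch, handoff): lunch overlapped-by handoff ✓
(lunch, rehearsal): lunch overlapped-by rehearsal ✓
(planning, lunch): planning overlapped-by lunch ✓
(planning, retro): planning overlapped-by retro ✓
(planning, triage): planning overlapped-by triage ✓
(retro, lunch): retro overlapped-by lunch ✓
(retro, rehearsal): retro overlapped-by rehearsal ✓
(retro, triage): retro overlapped-by triage ✓
(soundcheck, compaction): soundcheck overlapped-by compaction ✓
(soundcheck, deploy): soundcheck overlapped-by deploy ✓
(soundcheck, lunch): soundcheck overlapped-by lunch ✓
(soundcheck, retro): soundcheck overlapped-by retro ✓
(soundcheck, triage): soundcheck overlapped-by triage ✓
... plus 7 further pairs not listed.
Count: 31.

31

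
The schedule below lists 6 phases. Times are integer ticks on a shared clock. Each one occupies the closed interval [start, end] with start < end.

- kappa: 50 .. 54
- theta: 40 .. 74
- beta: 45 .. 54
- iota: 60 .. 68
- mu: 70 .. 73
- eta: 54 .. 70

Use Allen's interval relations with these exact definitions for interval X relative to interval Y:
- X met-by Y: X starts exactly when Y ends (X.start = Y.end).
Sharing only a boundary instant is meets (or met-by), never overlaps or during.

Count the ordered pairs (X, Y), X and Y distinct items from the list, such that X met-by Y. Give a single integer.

3

Checking all 30 ordered pairs for relation 'met-by'; matching pairs in alphabetical order:
(eta, beta): eta met-by beta ✓
(eta, kappa): eta met-by kappa ✓
(mu, eta): mu met-by eta ✓
Count: 3.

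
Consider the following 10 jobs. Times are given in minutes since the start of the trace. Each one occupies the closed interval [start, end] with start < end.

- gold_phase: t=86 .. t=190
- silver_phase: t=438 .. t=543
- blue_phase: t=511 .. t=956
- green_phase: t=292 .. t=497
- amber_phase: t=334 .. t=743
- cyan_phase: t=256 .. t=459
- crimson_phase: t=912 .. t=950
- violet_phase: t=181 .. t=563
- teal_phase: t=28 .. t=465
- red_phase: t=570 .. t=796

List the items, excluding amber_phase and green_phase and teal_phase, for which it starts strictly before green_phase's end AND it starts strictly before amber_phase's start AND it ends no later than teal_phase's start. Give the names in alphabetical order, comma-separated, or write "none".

none

Conditions: its start is strictly before green_phase's end (X.start < t=497) AND its start is strictly before amber_phase's start (X.start < t=334) AND its end is no later than teal_phase's start (X.end <= t=28).
blue_phase: start t=511 < t=497? ✗; start t=511 < t=334? ✗; end t=956 <= t=28? ✗ → no.
crimson_phase: start t=912 < t=497? ✗; start t=912 < t=334? ✗; end t=950 <= t=28? ✗ → no.
cyan_phase: start t=256 < t=497? ✓; start t=256 < t=334? ✓; end t=459 <= t=28? ✗ → no.
gold_phase: start t=86 < t=497? ✓; start t=86 < t=334? ✓; end t=190 <= t=28? ✗ → no.
red_phase: start t=570 < t=497? ✗; start t=570 < t=334? ✗; end t=796 <= t=28? ✗ → no.
silver_phase: start t=438 < t=497? ✓; start t=438 < t=334? ✗; end t=543 <= t=28? ✗ → no.
violet_phase: start t=181 < t=497? ✓; start t=181 < t=334? ✓; end t=563 <= t=28? ✗ → no.
Result: none.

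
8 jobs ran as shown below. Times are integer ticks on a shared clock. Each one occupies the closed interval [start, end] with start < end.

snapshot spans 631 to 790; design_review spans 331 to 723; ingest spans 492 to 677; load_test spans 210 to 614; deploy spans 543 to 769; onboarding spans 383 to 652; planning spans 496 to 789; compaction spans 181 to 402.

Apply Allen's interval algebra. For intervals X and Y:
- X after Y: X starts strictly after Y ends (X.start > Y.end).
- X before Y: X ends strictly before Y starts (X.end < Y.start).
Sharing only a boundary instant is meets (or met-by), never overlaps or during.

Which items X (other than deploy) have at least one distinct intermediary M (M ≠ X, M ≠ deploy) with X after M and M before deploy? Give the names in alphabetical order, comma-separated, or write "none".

Target deploy = [543, 769].
Intermediaries M with M before deploy: compaction.
Via compaction — items with X after compaction: ingest, planning, snapshot.
Union: ingest, planning, snapshot.

ingest, planning, snapshot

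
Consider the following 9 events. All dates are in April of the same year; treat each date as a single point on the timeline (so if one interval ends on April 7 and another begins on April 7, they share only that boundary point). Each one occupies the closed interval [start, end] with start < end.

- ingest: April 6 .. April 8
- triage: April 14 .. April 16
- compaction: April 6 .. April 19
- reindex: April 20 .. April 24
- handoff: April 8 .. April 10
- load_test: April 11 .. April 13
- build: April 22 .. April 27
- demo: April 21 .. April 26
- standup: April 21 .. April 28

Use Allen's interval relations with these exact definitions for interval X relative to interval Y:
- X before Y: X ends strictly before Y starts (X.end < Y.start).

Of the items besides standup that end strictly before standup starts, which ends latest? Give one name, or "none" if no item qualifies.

Target standup = [April 21, April 28].
build [April 22, April 27] → during → excluded.
compaction [April 6, April 19] → before → candidate.
demo [April 21, April 26] → starts → excluded.
handoff [April 8, April 10] → before → candidate.
ingest [April 6, April 8] → before → candidate.
load_test [April 11, April 13] → before → candidate.
reindex [April 20, April 24] → overlaps → excluded.
triage [April 14, April 16] → before → candidate.
Among candidates, latest end is April 19 → compaction.

compaction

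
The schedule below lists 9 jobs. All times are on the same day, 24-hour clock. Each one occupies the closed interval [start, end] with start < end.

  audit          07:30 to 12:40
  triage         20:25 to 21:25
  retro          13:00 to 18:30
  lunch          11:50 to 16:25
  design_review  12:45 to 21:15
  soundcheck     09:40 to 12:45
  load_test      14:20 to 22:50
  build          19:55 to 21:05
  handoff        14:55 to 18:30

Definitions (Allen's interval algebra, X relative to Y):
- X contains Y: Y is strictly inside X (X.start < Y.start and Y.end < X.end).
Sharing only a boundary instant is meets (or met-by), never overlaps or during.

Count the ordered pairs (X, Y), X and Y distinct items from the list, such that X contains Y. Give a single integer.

6

Checking all 72 ordered pairs for relation 'contains'; matching pairs in alphabetical order:
(design_review, build): design_review contains build ✓
(design_review, handoff): design_review contains handoff ✓
(design_review, retro): design_review contains retro ✓
(load_test, build): load_test contains build ✓
(load_test, handoff): load_test contains handoff ✓
(load_test, triage): load_test contains triage ✓
Count: 6.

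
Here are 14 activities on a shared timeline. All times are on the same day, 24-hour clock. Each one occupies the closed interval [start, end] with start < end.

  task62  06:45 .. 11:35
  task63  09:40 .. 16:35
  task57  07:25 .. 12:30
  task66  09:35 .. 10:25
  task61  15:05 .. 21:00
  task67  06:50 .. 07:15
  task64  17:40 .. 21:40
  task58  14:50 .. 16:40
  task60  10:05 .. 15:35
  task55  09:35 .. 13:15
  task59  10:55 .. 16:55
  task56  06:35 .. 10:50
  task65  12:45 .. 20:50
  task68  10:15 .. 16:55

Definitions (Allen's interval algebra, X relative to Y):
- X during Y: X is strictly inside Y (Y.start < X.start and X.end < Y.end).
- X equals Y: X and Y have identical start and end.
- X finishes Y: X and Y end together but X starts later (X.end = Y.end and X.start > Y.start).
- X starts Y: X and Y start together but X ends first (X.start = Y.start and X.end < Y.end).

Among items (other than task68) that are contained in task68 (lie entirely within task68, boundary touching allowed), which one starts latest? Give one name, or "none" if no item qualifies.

task58

Target task68 = [10:15, 16:55].
task55 [09:35, 13:15] → overlaps → excluded.
task56 [06:35, 10:50] → overlaps → excluded.
task57 [07:25, 12:30] → overlaps → excluded.
task58 [14:50, 16:40] → during → candidate.
task59 [10:55, 16:55] → finishes → candidate.
task60 [10:05, 15:35] → overlaps → excluded.
task61 [15:05, 21:00] → overlapped-by → excluded.
task62 [06:45, 11:35] → overlaps → excluded.
task63 [09:40, 16:35] → overlaps → excluded.
task64 [17:40, 21:40] → after → excluded.
task65 [12:45, 20:50] → overlapped-by → excluded.
task66 [09:35, 10:25] → overlaps → excluded.
task67 [06:50, 07:15] → before → excluded.
Among candidates, latest start is 14:50 → task58.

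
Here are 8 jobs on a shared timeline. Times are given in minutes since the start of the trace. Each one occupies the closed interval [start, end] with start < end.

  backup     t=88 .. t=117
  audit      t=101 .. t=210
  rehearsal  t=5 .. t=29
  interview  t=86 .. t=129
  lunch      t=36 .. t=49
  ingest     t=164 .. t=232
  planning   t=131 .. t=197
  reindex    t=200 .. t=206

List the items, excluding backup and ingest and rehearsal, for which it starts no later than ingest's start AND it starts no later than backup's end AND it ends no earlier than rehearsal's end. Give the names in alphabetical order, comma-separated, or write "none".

Conditions: its start is no later than ingest's start (X.start <= t=164) AND its start is no later than backup's end (X.start <= t=117) AND its end is no earlier than rehearsal's end (X.end >= t=29).
audit: start t=101 <= t=164? ✓; start t=101 <= t=117? ✓; end t=210 >= t=29? ✓ → yes.
interview: start t=86 <= t=164? ✓; start t=86 <= t=117? ✓; end t=129 >= t=29? ✓ → yes.
lunch: start t=36 <= t=164? ✓; start t=36 <= t=117? ✓; end t=49 >= t=29? ✓ → yes.
planning: start t=131 <= t=164? ✓; start t=131 <= t=117? ✗; end t=197 >= t=29? ✓ → no.
reindex: start t=200 <= t=164? ✗; start t=200 <= t=117? ✗; end t=206 >= t=29? ✓ → no.
Result: audit, interview, lunch.

audit, interview, lunch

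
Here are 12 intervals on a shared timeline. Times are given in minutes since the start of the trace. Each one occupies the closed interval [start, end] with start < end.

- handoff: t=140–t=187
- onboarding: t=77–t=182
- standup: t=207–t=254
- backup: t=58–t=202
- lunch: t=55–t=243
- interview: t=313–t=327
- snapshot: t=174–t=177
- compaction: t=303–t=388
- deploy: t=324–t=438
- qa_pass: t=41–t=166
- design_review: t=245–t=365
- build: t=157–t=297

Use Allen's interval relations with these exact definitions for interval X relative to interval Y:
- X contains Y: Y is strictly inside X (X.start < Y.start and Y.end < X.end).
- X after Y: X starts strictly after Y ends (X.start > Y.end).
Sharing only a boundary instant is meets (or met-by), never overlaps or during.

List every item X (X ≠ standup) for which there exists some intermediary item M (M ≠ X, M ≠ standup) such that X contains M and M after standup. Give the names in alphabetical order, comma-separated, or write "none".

compaction, design_review

Target standup = [t=207, t=254].
Intermediaries M with M after standup: compaction, deploy, interview.
Via compaction — items with X contains compaction: none.
Via deploy — items with X contains deploy: none.
Via interview — items with X contains interview: compaction, design_review.
Union: compaction, design_review.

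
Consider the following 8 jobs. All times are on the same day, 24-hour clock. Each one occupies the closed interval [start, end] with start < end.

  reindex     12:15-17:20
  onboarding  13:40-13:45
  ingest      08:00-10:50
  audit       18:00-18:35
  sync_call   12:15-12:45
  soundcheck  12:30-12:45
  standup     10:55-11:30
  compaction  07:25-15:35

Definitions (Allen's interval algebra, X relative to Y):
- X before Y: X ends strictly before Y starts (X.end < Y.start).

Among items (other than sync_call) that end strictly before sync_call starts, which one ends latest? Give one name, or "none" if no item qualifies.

Target sync_call = [12:15, 12:45].
audit [18:00, 18:35] → after → excluded.
compaction [07:25, 15:35] → contains → excluded.
ingest [08:00, 10:50] → before → candidate.
onboarding [13:40, 13:45] → after → excluded.
reindex [12:15, 17:20] → started-by → excluded.
soundcheck [12:30, 12:45] → finishes → excluded.
standup [10:55, 11:30] → before → candidate.
Among candidates, latest end is 11:30 → standup.

standup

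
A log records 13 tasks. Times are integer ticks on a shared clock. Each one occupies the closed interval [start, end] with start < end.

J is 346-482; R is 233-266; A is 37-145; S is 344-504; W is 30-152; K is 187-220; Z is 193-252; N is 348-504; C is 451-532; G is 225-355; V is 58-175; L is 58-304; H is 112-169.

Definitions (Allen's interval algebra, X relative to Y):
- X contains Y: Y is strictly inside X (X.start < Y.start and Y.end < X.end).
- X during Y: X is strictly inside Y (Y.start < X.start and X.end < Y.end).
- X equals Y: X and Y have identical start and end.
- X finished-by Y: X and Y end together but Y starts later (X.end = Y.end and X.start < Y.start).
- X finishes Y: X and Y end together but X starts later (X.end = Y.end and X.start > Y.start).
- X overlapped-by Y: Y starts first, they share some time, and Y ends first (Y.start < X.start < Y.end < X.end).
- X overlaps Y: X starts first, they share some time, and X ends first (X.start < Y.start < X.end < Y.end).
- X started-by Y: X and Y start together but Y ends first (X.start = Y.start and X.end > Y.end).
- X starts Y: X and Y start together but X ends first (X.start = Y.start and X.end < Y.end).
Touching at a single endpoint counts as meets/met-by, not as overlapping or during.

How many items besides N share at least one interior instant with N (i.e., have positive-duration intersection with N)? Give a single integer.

Target N = [348, 504].
A [37, 145] → before → no.
C [451, 532] → overlapped-by → counts.
G [225, 355] → overlaps → counts.
H [112, 169] → before → no.
J [346, 482] → overlaps → counts.
K [187, 220] → before → no.
L [58, 304] → before → no.
R [233, 266] → before → no.
S [344, 504] → finished-by → counts.
V [58, 175] → before → no.
W [30, 152] → before → no.
Z [193, 252] → before → no.
Total: 4.

4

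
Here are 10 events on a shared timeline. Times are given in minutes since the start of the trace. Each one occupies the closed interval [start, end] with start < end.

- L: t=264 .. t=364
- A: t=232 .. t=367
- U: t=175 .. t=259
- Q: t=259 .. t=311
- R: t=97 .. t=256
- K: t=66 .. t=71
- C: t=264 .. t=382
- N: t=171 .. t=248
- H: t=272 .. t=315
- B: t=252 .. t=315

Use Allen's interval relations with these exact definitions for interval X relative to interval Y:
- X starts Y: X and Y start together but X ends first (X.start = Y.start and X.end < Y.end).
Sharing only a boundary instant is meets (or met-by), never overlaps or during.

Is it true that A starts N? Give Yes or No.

A = [t=232, t=367], N = [t=171, t=248].
Actual relation of A to N: overlapped-by.
Asked whether 'starts' holds → No.

No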